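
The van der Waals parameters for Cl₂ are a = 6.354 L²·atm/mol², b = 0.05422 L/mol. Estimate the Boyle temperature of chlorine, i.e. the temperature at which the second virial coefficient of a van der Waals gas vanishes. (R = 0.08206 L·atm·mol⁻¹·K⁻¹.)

For a van der Waals gas the second virial coefficient B₂ = b − a/(RT) vanishes at T_B = a/(Rb).
T_B = 6.354/(0.08206×0.05422) = 6.354/0.0044493 = 1428 K

T_B ≈ 1428 K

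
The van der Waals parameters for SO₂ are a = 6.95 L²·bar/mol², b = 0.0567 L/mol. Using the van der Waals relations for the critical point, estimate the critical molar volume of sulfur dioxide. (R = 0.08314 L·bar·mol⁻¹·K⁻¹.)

V_m,c ≈ 0.1701 L/mol

For a van der Waals gas, V_m,c = 3b.
V_m,c = 3×0.0567 = 0.1701 L/mol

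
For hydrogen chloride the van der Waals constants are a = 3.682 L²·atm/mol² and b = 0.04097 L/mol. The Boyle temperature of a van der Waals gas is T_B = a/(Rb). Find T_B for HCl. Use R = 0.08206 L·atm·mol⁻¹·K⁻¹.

For a van der Waals gas the second virial coefficient B₂ = b − a/(RT) vanishes at T_B = a/(Rb).
T_B = 3.682/(0.08206×0.04097) = 3.682/0.0033620 = 1095 K

T_B ≈ 1095 K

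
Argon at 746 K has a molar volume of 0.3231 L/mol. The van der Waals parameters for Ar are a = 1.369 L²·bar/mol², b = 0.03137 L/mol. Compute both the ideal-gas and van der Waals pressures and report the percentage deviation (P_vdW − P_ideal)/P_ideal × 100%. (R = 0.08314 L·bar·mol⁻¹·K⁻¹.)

3.92 %

Ideal: P_ideal = RT/V_m = (0.08314)(746)/0.3231 = 191.961 bar
vdW: P = RT/(V_m − b) − a/V_m² = 62.0224/0.291730 − 1.369/0.104394 = 212.602 − 13.1138 = 199.488 bar
% deviation = (199.488 − 191.961)/191.961 × 100% = 3.92%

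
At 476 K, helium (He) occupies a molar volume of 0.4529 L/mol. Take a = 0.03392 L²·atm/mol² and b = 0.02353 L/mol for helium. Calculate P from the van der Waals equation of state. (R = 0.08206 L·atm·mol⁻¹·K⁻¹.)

P ≈ 90.81 atm

P = RT/(V_m − b) − a/V_m²
RT/(V_m − b) = (0.08206)(476)/(0.4529 − 0.02353) = 39.061/0.42937 = 90.973 atm
a/V_m² = 0.03392/(0.4529)² = 0.16537 atm
P = 90.973 − 0.16537 = 90.81 atm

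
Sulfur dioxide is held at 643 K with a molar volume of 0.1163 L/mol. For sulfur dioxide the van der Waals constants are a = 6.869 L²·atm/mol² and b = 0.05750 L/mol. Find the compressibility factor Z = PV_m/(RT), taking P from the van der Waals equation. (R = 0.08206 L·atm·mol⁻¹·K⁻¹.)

Z ≈ 0.8585

P = RT/(V_m − b) − a/V_m² = (0.08206)(643)/(0.1163 − 0.05750) − 6.869/(0.1163)²
  = 52.765/0.058800 − 507.85 = 897.36 − 507.85 = 389.51 atm
Z = PV_m/(RT) = (389.51)(0.1163)/((0.08206)(643)) = 45.300/52.765 = 0.8585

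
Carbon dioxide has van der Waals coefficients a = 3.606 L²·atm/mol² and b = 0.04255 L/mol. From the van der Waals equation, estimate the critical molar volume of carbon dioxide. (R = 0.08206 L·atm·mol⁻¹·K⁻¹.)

For a van der Waals gas, V_m,c = 3b.
V_m,c = 3×0.04255 = 0.1277 L/mol

V_m,c ≈ 0.1277 L/mol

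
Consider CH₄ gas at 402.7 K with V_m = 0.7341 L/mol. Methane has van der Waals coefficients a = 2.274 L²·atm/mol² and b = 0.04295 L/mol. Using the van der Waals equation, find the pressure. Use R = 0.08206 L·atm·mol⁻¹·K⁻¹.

P = RT/(V_m − b) − a/V_m²
RT/(V_m − b) = (0.08206)(402.7)/(0.7341 − 0.04295) = 33.046/0.69115 = 47.813 atm
a/V_m² = 2.274/(0.7341)² = 4.2197 atm
P = 47.813 − 4.2197 = 43.59 atm

P ≈ 43.59 atm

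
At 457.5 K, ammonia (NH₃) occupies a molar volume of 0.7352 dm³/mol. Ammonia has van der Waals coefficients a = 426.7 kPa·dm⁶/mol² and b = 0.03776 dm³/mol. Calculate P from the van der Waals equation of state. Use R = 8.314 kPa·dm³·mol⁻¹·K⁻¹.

P ≈ 4664 kPa

P = RT/(V_m − b) − a/V_m²
RT/(V_m − b) = (8.314)(457.5)/(0.7352 − 0.03776) = 3803.7/0.69744 = 5453.8 kPa
a/V_m² = 426.7/(0.7352)² = 789.43 kPa
P = 5453.8 − 789.43 = 4664 kPa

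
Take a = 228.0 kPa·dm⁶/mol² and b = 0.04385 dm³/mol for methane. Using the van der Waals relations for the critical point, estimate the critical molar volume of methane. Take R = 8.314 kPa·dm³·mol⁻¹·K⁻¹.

V_m,c ≈ 0.1316 dm³/mol

For a van der Waals gas, V_m,c = 3b.
V_m,c = 3×0.04385 = 0.1316 dm³/mol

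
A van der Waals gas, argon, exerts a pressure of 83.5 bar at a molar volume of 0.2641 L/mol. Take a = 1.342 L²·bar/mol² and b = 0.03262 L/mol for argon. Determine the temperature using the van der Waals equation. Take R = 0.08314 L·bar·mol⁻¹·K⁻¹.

T = (P + a/V_m²)(V_m − b)/R
P + a/V_m² = 83.5 + 1.342/(0.2641)² = 102.74 bar
V_m − b = 0.2641 − 0.03262 = 0.23148 L/mol
T = (102.74)(0.23148)/0.08314 = 286.1 K

T ≈ 286.1 K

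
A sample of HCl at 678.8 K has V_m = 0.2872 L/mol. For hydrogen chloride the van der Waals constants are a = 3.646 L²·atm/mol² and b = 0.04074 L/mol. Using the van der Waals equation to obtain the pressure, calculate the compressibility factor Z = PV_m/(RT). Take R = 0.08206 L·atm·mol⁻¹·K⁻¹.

P = RT/(V_m − b) − a/V_m² = (0.08206)(678.8)/(0.2872 − 0.04074) − 3.646/(0.2872)²
  = 55.702/0.24646 − 44.203 = 226.01 − 44.203 = 181.81 atm
Z = PV_m/(RT) = (181.81)(0.2872)/((0.08206)(678.8)) = 52.216/55.702 = 0.9374

Z ≈ 0.9374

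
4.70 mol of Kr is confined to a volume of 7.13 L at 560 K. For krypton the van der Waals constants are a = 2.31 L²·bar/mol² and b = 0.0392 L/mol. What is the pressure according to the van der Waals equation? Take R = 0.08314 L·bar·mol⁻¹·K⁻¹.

P = nRT/(V − nb) − a n²/V²
nRT/(V − nb) = (4.70)(0.08314)(560)/(7.13 − 4.70×0.0392) = 218.82/6.9458 = 31.504 bar
a n²/V² = (2.31)(4.70)²/(7.13)² = 1.0038 bar
P = 31.504 − 1.0038 = 30.50 bar

P ≈ 30.50 bar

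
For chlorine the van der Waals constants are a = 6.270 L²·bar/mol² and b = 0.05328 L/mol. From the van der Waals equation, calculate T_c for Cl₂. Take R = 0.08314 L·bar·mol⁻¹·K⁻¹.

For a van der Waals gas, T_c = 8a/(27Rb).
T_c = 8×6.270/(27×0.08314×0.05328) = 50.160/0.11960 = 419.4 K

T_c ≈ 419.4 K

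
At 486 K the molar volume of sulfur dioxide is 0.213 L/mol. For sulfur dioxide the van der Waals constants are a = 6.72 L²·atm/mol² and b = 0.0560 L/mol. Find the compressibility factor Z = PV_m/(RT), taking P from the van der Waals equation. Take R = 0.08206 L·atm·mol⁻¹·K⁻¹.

P = RT/(V_m − b) − a/V_m² = (0.08206)(486)/(0.213 − 0.0560) − 6.72/(0.213)²
  = 39.881/0.15700 − 148.12 = 254.02 − 148.12 = 105.90 atm
Z = PV_m/(RT) = (105.90)(0.213)/((0.08206)(486)) = 22.557/39.881 = 0.5656

Z ≈ 0.5656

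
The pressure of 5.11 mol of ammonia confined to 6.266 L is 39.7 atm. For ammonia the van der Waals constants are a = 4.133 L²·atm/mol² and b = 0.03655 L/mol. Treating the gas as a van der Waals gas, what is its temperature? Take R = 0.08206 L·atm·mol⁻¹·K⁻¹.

T = (P + a n²/V²)(V − nb)/(nR)
P + a n²/V² = 39.7 + (4.133)(5.11)²/(6.266)² = 42.449 atm
V − nb = 6.266 − (5.11)(0.03655) = 6.0792 L
T = (42.449)(6.0792)/((5.11)(0.08206)) = 615.4 K

T ≈ 615.4 K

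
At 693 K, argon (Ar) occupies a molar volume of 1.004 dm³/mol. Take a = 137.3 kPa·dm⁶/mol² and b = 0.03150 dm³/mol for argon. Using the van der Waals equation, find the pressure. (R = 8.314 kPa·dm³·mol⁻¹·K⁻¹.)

P = RT/(V_m − b) − a/V_m²
RT/(V_m − b) = (8.314)(693)/(1.004 − 0.03150) = 5761.6/0.97250 = 5924.5 kPa
a/V_m² = 137.3/(1.004)² = 136.21 kPa
P = 5924.5 − 136.21 = 5788 kPa

P ≈ 5788 kPa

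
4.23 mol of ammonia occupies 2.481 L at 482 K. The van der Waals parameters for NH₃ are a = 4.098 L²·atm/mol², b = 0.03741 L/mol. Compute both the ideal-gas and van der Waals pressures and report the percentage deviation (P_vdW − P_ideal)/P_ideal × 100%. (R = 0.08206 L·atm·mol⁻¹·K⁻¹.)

Ideal: P_ideal = nRT/V = (4.23)(0.08206)(482)/2.481 = 67.4361 atm
vdW: P = nRT/(V − nb) − a n²/V² = 167.309/2.32276 − 73.3251/6.15536 = 72.0303 − 11.9124 = 60.1179 atm
% deviation = (60.1179 − 67.4361)/67.4361 × 100% = -10.85%

-10.85 %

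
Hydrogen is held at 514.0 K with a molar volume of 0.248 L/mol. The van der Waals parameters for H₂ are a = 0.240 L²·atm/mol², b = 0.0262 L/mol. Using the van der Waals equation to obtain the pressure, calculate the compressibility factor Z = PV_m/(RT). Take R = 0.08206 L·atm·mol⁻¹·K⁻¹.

P = RT/(V_m − b) − a/V_m² = (0.08206)(514.0)/(0.248 − 0.0262) − 0.240/(0.248)²
  = 42.179/0.22180 − 3.9022 = 190.17 − 3.9022 = 186.27 atm
Z = PV_m/(RT) = (186.27)(0.248)/((0.08206)(514.0)) = 46.195/42.179 = 1.095

Z ≈ 1.095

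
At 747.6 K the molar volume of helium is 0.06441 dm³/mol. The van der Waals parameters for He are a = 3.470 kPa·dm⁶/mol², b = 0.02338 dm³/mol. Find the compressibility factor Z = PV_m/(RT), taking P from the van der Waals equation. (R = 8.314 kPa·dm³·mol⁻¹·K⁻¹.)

P = RT/(V_m − b) − a/V_m² = (8.314)(747.6)/(0.06441 − 0.02338) − 3.470/(0.06441)²
  = 6215.5/0.041030 − 836.42 = 151487 − 836.42 = 150651 kPa
Z = PV_m/(RT) = (150651)(0.06441)/((8.314)(747.6)) = 9703.4/6215.5 = 1.561

Z ≈ 1.561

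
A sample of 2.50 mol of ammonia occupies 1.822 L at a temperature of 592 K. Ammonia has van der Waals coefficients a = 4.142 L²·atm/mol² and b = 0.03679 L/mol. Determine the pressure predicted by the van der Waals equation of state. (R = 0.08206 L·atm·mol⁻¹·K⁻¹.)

P = nRT/(V − nb) − a n²/V²
nRT/(V − nb) = (2.50)(0.08206)(592)/(1.822 − 2.50×0.03679) = 121.45/1.7300 = 70.202 atm
a n²/V² = (4.142)(2.50)²/(1.822)² = 7.7982 atm
P = 70.202 − 7.7982 = 62.40 atm

P ≈ 62.40 atm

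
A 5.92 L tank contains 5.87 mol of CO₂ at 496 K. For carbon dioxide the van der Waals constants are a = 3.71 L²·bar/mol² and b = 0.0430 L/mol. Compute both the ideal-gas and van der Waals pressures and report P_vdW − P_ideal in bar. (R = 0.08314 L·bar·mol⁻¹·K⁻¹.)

Ideal: P_ideal = nRT/V = (5.87)(0.08314)(496)/5.92 = 40.8892 bar
vdW: P = nRT/(V − nb) − a n²/V² = 242.064/5.66759 − 127.835/35.0464 = 42.7102 − 3.64759 = 39.0626 bar
ΔP = 39.0626 − 40.8892 = -1.827 bar

ΔP ≈ -1.827 bar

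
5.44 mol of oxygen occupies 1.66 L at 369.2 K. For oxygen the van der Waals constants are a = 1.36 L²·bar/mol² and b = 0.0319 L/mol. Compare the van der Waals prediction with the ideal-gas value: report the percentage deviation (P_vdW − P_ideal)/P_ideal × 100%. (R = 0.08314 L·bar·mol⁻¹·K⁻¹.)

Ideal: P_ideal = nRT/V = (5.44)(0.08314)(369.2)/1.66 = 100.592 bar
vdW: P = nRT/(V − nb) − a n²/V² = 166.982/1.48646 − 40.2473/2.75560 = 112.335 − 14.6056 = 97.729 bar
% deviation = (97.729 − 100.592)/100.592 × 100% = -2.85%

-2.85 %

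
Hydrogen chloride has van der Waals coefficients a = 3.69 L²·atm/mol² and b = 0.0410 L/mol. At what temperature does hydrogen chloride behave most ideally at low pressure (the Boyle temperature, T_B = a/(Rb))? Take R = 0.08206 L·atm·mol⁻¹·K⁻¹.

For a van der Waals gas the second virial coefficient B₂ = b − a/(RT) vanishes at T_B = a/(Rb).
T_B = 3.69/(0.08206×0.0410) = 3.69/0.0033645 = 1097 K

T_B ≈ 1097 K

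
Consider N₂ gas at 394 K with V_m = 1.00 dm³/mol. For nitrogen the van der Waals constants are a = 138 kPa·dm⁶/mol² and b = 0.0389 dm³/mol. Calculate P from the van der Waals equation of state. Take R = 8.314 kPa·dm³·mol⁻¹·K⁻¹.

P ≈ 3270 kPa

P = RT/(V_m − b) − a/V_m²
RT/(V_m − b) = (8.314)(394)/(1.00 − 0.0389) = 3275.7/0.96110 = 3408.3 kPa
a/V_m² = 138/(1.00)² = 138.00 kPa
P = 3408.3 − 138.00 = 3270 kPa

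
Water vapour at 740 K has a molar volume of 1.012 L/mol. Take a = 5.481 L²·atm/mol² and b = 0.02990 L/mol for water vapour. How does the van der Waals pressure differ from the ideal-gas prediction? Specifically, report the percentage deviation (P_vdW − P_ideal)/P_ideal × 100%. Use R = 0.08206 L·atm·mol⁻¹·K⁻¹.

Ideal: P_ideal = RT/V_m = (0.08206)(740)/1.012 = 60.0043 atm
vdW: P = RT/(V_m − b) − a/V_m² = 60.7244/0.982100 − 5.481/1.02414 = 61.8312 − 5.35181 = 56.4794 atm
% deviation = (56.4794 − 60.0043)/60.0043 × 100% = -5.87%

-5.87 %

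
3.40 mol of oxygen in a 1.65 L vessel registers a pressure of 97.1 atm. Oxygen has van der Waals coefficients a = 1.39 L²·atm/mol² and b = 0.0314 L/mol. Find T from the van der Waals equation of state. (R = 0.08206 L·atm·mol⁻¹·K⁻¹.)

T ≈ 569.7 K

T = (P + a n²/V²)(V − nb)/(nR)
P + a n²/V² = 97.1 + (1.39)(3.40)²/(1.65)² = 103.00 atm
V − nb = 1.65 − (3.40)(0.0314) = 1.5432 L
T = (103.00)(1.5432)/((3.40)(0.08206)) = 569.7 K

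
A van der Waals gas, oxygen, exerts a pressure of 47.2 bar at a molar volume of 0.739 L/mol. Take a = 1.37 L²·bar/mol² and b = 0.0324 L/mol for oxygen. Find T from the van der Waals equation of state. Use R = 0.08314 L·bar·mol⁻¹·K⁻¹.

T = (P + a/V_m²)(V_m − b)/R
P + a/V_m² = 47.2 + 1.37/(0.739)² = 49.709 bar
V_m − b = 0.739 − 0.0324 = 0.70660 L/mol
T = (49.709)(0.70660)/0.08314 = 422.5 K

T ≈ 422.5 K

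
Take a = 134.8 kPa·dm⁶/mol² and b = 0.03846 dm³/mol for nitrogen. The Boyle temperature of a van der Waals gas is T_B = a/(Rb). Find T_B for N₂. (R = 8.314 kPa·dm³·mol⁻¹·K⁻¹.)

T_B ≈ 421.6 K

For a van der Waals gas the second virial coefficient B₂ = b − a/(RT) vanishes at T_B = a/(Rb).
T_B = 134.8/(8.314×0.03846) = 134.8/0.31976 = 421.6 K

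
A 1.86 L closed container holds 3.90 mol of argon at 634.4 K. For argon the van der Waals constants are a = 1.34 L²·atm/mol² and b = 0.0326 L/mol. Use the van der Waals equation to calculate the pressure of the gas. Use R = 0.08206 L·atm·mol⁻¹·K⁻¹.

P = nRT/(V − nb) − a n²/V²
nRT/(V − nb) = (3.90)(0.08206)(634.4)/(1.86 − 3.90×0.0326) = 203.03/1.7329 = 117.16 atm
a n²/V² = (1.34)(3.90)²/(1.86)² = 5.8913 atm
P = 117.16 − 5.8913 = 111.3 atm

P ≈ 111.3 atm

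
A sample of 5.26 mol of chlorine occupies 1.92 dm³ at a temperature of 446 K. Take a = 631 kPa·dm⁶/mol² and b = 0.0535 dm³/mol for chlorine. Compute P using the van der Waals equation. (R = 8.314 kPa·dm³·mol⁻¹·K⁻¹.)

P ≈ 7167 kPa

P = nRT/(V − nb) − a n²/V²
nRT/(V − nb) = (5.26)(8.314)(446)/(1.92 − 5.26×0.0535) = 19504/1.6386 = 11903 kPa
a n²/V² = (631)(5.26)²/(1.92)² = 4735.9 kPa
P = 11903 − 4735.9 = 7167 kPa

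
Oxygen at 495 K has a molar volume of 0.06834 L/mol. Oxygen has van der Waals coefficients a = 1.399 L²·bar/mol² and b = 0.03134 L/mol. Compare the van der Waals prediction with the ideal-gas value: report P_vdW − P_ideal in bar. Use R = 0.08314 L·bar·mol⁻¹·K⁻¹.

Ideal: P_ideal = RT/V_m = (0.08314)(495)/0.06834 = 602.199 bar
vdW: P = RT/(V_m − b) − a/V_m² = 41.1543/0.0370000 − 1.399/0.00467036 = 1112.28 − 299.549 = 812.73 bar
ΔP = 812.73 − 602.199 = 210.5 bar

ΔP ≈ 210.5 bar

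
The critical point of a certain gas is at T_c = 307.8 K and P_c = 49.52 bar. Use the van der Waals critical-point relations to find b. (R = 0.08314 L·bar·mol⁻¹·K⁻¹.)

From T_c = 8a/(27Rb) and P_c = a/(27b²): b = R T_c/(8 P_c).
b = (0.08314)(307.8)/(8×49.52) = 25.590/396.16 = 0.06460 L/mol

b ≈ 0.06460 L/mol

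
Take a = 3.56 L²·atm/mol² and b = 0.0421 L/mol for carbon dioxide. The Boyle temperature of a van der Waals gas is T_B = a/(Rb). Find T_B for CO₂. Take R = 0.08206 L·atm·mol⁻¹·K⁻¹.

For a van der Waals gas the second virial coefficient B₂ = b − a/(RT) vanishes at T_B = a/(Rb).
T_B = 3.56/(0.08206×0.0421) = 3.56/0.0034547 = 1030 K

T_B ≈ 1030 K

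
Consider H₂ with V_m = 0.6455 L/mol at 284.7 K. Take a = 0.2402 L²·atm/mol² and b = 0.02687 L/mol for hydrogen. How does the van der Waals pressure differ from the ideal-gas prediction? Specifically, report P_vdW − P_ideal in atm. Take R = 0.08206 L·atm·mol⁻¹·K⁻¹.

ΔP ≈ 0.996 atm

Ideal: P_ideal = RT/V_m = (0.08206)(284.7)/0.6455 = 36.1928 atm
vdW: P = RT/(V_m − b) − a/V_m² = 23.3625/0.618630 − 0.2402/0.416670 = 37.7649 − 0.576475 = 37.1884 atm
ΔP = 37.1884 − 36.1928 = 0.996 atm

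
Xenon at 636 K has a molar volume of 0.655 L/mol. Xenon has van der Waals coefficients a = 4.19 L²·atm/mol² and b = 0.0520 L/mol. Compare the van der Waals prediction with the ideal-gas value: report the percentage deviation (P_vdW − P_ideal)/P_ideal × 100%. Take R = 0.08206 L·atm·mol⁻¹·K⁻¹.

-3.63 %

Ideal: P_ideal = RT/V_m = (0.08206)(636)/0.655 = 79.6796 atm
vdW: P = RT/(V_m − b) − a/V_m² = 52.1902/0.603000 − 4.19/0.429025 = 86.5509 − 9.76633 = 76.7846 atm
% deviation = (76.7846 − 79.6796)/79.6796 × 100% = -3.63%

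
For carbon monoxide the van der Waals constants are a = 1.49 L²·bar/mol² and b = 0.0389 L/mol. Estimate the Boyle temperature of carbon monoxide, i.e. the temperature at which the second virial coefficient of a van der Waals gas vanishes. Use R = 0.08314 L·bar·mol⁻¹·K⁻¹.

T_B ≈ 460.7 K

For a van der Waals gas the second virial coefficient B₂ = b − a/(RT) vanishes at T_B = a/(Rb).
T_B = 1.49/(0.08314×0.0389) = 1.49/0.0032341 = 460.7 K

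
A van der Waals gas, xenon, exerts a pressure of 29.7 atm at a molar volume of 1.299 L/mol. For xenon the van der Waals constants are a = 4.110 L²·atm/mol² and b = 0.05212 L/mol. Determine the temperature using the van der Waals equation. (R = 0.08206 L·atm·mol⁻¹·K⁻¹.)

T ≈ 488.3 K

T = (P + a/V_m²)(V_m − b)/R
P + a/V_m² = 29.7 + 4.110/(1.299)² = 32.136 atm
V_m − b = 1.299 − 0.05212 = 1.2469 L/mol
T = (32.136)(1.2469)/0.08206 = 488.3 K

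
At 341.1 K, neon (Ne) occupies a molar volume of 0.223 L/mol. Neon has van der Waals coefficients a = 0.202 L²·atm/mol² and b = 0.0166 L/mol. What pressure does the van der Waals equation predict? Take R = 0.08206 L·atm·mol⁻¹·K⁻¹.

P ≈ 131.6 atm

P = RT/(V_m − b) − a/V_m²
RT/(V_m − b) = (0.08206)(341.1)/(0.223 − 0.0166) = 27.991/0.20640 = 135.62 atm
a/V_m² = 0.202/(0.223)² = 4.0620 atm
P = 135.62 − 4.0620 = 131.6 atm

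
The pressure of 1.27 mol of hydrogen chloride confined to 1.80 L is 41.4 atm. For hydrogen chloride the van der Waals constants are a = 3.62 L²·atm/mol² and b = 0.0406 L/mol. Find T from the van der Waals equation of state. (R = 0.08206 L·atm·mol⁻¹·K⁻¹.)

T ≈ 724.8 K

T = (P + a n²/V²)(V − nb)/(nR)
P + a n²/V² = 41.4 + (3.62)(1.27)²/(1.80)² = 43.202 atm
V − nb = 1.80 − (1.27)(0.0406) = 1.7484 L
T = (43.202)(1.7484)/((1.27)(0.08206)) = 724.8 K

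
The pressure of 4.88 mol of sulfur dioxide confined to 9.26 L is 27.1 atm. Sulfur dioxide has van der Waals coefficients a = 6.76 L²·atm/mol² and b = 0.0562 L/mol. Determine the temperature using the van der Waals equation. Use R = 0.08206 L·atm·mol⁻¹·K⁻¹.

T = (P + a n²/V²)(V − nb)/(nR)
P + a n²/V² = 27.1 + (6.76)(4.88)²/(9.26)² = 28.977 atm
V − nb = 9.26 − (4.88)(0.0562) = 8.9857 L
T = (28.977)(8.9857)/((4.88)(0.08206)) = 650.2 K

T ≈ 650.2 K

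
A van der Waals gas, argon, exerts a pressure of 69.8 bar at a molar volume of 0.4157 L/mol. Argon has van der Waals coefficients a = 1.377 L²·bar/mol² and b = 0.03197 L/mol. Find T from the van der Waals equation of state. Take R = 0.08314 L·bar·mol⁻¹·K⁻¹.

T ≈ 358.9 K

T = (P + a/V_m²)(V_m − b)/R
P + a/V_m² = 69.8 + 1.377/(0.4157)² = 77.768 bar
V_m − b = 0.4157 − 0.03197 = 0.38373 L/mol
T = (77.768)(0.38373)/0.08314 = 358.9 K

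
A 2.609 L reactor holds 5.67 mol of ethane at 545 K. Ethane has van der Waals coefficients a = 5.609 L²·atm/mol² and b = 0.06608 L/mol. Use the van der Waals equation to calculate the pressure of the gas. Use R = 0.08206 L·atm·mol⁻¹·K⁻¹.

P = nRT/(V − nb) − a n²/V²
nRT/(V − nb) = (5.67)(0.08206)(545)/(2.609 − 5.67×0.06608) = 253.58/2.2343 = 113.49 atm
a n²/V² = (5.609)(5.67)²/(2.609)² = 26.491 atm
P = 113.49 − 26.491 = 87.00 atm

P ≈ 87.00 atm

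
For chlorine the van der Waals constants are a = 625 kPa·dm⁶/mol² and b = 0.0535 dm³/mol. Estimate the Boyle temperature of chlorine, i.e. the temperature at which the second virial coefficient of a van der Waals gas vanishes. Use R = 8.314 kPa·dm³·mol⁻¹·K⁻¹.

T_B ≈ 1405 K

For a van der Waals gas the second virial coefficient B₂ = b − a/(RT) vanishes at T_B = a/(Rb).
T_B = 625/(8.314×0.0535) = 625/0.44480 = 1405 K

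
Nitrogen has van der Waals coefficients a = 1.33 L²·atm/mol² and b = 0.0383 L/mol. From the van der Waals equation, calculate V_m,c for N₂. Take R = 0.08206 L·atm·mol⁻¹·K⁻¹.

V_m,c ≈ 0.1149 L/mol

For a van der Waals gas, V_m,c = 3b.
V_m,c = 3×0.0383 = 0.1149 L/mol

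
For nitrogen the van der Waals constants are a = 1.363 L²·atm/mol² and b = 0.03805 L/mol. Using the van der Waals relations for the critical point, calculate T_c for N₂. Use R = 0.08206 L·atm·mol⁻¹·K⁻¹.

T_c ≈ 129.3 K

For a van der Waals gas, T_c = 8a/(27Rb).
T_c = 8×1.363/(27×0.08206×0.03805) = 10.904/0.084304 = 129.3 K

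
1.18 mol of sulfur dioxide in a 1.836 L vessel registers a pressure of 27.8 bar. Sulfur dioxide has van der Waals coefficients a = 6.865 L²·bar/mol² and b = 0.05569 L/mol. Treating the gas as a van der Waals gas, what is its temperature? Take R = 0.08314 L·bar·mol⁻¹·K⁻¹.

T = (P + a n²/V²)(V − nb)/(nR)
P + a n²/V² = 27.8 + (6.865)(1.18)²/(1.836)² = 30.636 bar
V − nb = 1.836 − (1.18)(0.05569) = 1.7703 L
T = (30.636)(1.7703)/((1.18)(0.08314)) = 552.8 K

T ≈ 552.8 K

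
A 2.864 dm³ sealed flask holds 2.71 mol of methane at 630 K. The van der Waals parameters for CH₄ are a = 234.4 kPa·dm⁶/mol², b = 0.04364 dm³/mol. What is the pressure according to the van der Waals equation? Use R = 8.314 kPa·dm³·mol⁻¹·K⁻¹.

P = nRT/(V − nb) − a n²/V²
nRT/(V − nb) = (2.71)(8.314)(630)/(2.864 − 2.71×0.04364) = 14194/2.7457 = 5169.5 kPa
a n²/V² = (234.4)(2.71)²/(2.864)² = 209.87 kPa
P = 5169.5 − 209.87 = 4960 kPa

P ≈ 4960 kPa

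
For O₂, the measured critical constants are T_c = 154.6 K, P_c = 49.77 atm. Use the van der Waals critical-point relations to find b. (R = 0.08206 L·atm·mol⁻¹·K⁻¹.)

b ≈ 0.03186 L/mol

From T_c = 8a/(27Rb) and P_c = a/(27b²): b = R T_c/(8 P_c).
b = (0.08206)(154.6)/(8×49.77) = 12.686/398.16 = 0.03186 L/mol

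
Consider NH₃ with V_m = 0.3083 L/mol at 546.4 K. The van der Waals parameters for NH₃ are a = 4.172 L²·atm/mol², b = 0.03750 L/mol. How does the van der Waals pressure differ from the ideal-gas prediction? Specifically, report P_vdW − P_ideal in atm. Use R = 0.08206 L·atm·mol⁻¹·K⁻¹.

Ideal: P_ideal = RT/V_m = (0.08206)(546.4)/0.3083 = 145.435 atm
vdW: P = RT/(V_m − b) − a/V_m² = 44.8376/0.270800 − 4.172/0.0950489 = 165.575 − 43.8932 = 121.682 atm
ΔP = 121.682 − 145.435 = -23.75 atm

ΔP ≈ -23.75 atm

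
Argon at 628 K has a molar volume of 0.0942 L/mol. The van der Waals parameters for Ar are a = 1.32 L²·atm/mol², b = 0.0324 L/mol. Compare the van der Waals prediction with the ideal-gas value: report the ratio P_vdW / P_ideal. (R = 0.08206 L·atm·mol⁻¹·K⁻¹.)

P_vdW / P_ideal ≈ 1.252

Ideal: P_ideal = RT/V_m = (0.08206)(628)/0.0942 = 547.067 atm
vdW: P = RT/(V_m − b) − a/V_m² = 51.5337/0.0618000 − 1.32/0.00887364 = 833.879 − 148.755 = 685.124 atm
Ratio = 685.124/547.067 = 1.252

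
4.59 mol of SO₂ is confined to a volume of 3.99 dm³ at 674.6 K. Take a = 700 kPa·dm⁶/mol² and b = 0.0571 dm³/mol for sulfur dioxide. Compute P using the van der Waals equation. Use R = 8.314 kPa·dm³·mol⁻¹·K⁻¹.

P = nRT/(V − nb) − a n²/V²
nRT/(V − nb) = (4.59)(8.314)(674.6)/(3.99 − 4.59×0.0571) = 25744/3.7279 = 6905.8 kPa
a n²/V² = (700)(4.59)²/(3.99)² = 926.36 kPa
P = 6905.8 − 926.36 = 5979 kPa

P ≈ 5979 kPa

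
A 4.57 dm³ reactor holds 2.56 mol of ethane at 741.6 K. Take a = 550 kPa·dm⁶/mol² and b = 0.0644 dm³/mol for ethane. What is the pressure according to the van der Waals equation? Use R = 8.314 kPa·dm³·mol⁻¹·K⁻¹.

P ≈ 3411 kPa

P = nRT/(V − nb) − a n²/V²
nRT/(V − nb) = (2.56)(8.314)(741.6)/(4.57 − 2.56×0.0644) = 15784/4.4051 = 3583.1 kPa
a n²/V² = (550)(2.56)²/(4.57)² = 172.59 kPa
P = 3583.1 − 172.59 = 3411 kPa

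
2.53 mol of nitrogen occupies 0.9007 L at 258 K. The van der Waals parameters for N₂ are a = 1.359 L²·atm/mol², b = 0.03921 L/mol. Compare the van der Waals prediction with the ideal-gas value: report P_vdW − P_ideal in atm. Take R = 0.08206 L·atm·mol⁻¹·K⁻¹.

Ideal: P_ideal = nRT/V = (2.53)(0.08206)(258)/0.9007 = 59.4691 atm
vdW: P = nRT/(V − nb) − a n²/V² = 53.5638/0.801499 − 8.69882/0.811260 = 66.8295 − 10.7226 = 56.1069 atm
ΔP = 56.1069 − 59.4691 = -3.362 atm

ΔP ≈ -3.362 atm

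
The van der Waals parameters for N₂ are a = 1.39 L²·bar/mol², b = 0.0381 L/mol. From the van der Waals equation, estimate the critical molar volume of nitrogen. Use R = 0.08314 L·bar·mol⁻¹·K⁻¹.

V_m,c ≈ 0.1143 L/mol

For a van der Waals gas, V_m,c = 3b.
V_m,c = 3×0.0381 = 0.1143 L/mol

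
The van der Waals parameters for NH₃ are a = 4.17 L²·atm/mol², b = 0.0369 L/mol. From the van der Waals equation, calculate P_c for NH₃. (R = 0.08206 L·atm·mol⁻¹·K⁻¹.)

P_c ≈ 113.4 atm

For a van der Waals gas, P_c = a/(27b²).
P_c = 4.17/(27×(0.0369)²) = 4.17/0.036763 = 113.4 atm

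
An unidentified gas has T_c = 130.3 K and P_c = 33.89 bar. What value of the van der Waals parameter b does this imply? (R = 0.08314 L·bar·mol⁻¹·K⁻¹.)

b ≈ 0.03996 L/mol

From T_c = 8a/(27Rb) and P_c = a/(27b²): b = R T_c/(8 P_c).
b = (0.08314)(130.3)/(8×33.89) = 10.833/271.12 = 0.03996 L/mol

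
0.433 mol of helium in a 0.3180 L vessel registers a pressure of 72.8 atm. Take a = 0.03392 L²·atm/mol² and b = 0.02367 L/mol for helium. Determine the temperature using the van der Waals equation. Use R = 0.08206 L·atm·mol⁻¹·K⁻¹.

T ≈ 631.1 K

T = (P + a n²/V²)(V − nb)/(nR)
P + a n²/V² = 72.8 + (0.03392)(0.433)²/(0.3180)² = 72.863 atm
V − nb = 0.3180 − (0.433)(0.02367) = 0.30775 L
T = (72.863)(0.30775)/((0.433)(0.08206)) = 631.1 K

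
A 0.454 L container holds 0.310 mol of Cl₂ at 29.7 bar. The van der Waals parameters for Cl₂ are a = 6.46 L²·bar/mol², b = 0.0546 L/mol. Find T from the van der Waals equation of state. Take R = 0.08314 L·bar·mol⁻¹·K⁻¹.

T = (P + a n²/V²)(V − nb)/(nR)
P + a n²/V² = 29.7 + (6.46)(0.310)²/(0.454)² = 32.712 bar
V − nb = 0.454 − (0.310)(0.0546) = 0.43707 L
T = (32.712)(0.43707)/((0.310)(0.08314)) = 554.7 K

T ≈ 554.7 K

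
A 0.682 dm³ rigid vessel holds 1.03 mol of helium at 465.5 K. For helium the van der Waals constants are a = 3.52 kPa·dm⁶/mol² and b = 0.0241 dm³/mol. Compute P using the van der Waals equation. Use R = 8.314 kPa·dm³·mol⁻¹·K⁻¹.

P ≈ 6058 kPa

P = nRT/(V − nb) − a n²/V²
nRT/(V − nb) = (1.03)(8.314)(465.5)/(0.682 − 1.03×0.0241) = 3986.3/0.65718 = 6065.8 kPa
a n²/V² = (3.52)(1.03)²/(0.682)² = 8.0288 kPa
P = 6065.8 − 8.0288 = 6058 kPa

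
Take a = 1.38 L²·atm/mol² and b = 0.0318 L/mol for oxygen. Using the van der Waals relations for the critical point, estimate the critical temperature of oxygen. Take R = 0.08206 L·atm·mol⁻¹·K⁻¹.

For a van der Waals gas, T_c = 8a/(27Rb).
T_c = 8×1.38/(27×0.08206×0.0318) = 11.040/0.070457 = 156.7 K

T_c ≈ 156.7 K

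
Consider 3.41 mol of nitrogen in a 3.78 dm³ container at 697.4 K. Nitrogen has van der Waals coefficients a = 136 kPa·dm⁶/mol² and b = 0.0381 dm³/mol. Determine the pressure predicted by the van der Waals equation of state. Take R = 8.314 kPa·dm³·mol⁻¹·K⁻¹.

P = nRT/(V − nb) − a n²/V²
nRT/(V − nb) = (3.41)(8.314)(697.4)/(3.78 − 3.41×0.0381) = 19772/3.6501 = 5416.8 kPa
a n²/V² = (136)(3.41)²/(3.78)² = 110.68 kPa
P = 5416.8 − 110.68 = 5306 kPa

P ≈ 5306 kPa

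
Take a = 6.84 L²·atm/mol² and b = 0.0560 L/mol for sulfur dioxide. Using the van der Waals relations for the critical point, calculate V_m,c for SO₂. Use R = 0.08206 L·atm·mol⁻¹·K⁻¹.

V_m,c ≈ 0.1680 L/mol

For a van der Waals gas, V_m,c = 3b.
V_m,c = 3×0.0560 = 0.1680 L/mol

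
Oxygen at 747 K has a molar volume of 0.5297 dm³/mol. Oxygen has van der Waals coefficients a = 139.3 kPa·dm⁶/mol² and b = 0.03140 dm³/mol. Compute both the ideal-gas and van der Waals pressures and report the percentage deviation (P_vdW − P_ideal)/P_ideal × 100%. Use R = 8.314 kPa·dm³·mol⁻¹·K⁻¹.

Ideal: P_ideal = RT/V_m = (8.314)(747)/0.5297 = 11724.7 kPa
vdW: P = RT/(V_m − b) − a/V_m² = 6210.56/0.498300 − 139.3/0.280582 = 12463.5 − 496.468 = 11967.0 kPa
% deviation = (11967.0 − 11724.7)/11724.7 × 100% = 2.07%

2.07 %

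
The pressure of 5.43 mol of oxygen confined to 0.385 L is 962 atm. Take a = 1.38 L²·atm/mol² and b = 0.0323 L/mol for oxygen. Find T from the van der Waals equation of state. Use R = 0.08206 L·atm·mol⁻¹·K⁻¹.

T ≈ 581.7 K

T = (P + a n²/V²)(V − nb)/(nR)
P + a n²/V² = 962 + (1.38)(5.43)²/(0.385)² = 1236.5 atm
V − nb = 0.385 − (5.43)(0.0323) = 0.20961 L
T = (1236.5)(0.20961)/((5.43)(0.08206)) = 581.7 K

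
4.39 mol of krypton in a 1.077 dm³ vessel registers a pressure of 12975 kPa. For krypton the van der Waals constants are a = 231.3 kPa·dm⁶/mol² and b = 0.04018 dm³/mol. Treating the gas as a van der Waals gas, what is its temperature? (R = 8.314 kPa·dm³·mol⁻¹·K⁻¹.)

T ≈ 415.0 K

T = (P + a n²/V²)(V − nb)/(nR)
P + a n²/V² = 12975 + (231.3)(4.39)²/(1.077)² = 16818 kPa
V − nb = 1.077 − (4.39)(0.04018) = 0.90061 dm³
T = (16818)(0.90061)/((4.39)(8.314)) = 415.0 K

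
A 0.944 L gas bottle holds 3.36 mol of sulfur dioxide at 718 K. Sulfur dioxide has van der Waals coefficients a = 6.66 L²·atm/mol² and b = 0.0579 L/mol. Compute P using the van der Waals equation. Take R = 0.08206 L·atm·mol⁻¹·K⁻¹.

P ≈ 179.8 atm

P = nRT/(V − nb) − a n²/V²
nRT/(V − nb) = (3.36)(0.08206)(718)/(0.944 − 3.36×0.0579) = 197.97/0.74946 = 264.15 atm
a n²/V² = (6.66)(3.36)²/(0.944)² = 84.374 atm
P = 264.15 − 84.374 = 179.8 atm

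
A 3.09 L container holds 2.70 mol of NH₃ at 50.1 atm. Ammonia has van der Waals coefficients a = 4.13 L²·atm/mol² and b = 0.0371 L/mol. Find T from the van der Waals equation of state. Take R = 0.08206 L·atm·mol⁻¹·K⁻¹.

T = (P + a n²/V²)(V − nb)/(nR)
P + a n²/V² = 50.1 + (4.13)(2.70)²/(3.09)² = 53.253 atm
V − nb = 3.09 − (2.70)(0.0371) = 2.9898 L
T = (53.253)(2.9898)/((2.70)(0.08206)) = 718.6 K

T ≈ 718.6 K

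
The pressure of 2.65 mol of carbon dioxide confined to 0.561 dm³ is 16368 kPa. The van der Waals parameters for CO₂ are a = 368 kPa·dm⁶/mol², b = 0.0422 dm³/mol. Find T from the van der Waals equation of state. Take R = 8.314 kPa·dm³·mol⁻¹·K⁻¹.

T = (P + a n²/V²)(V − nb)/(nR)
P + a n²/V² = 16368 + (368)(2.65)²/(0.561)² = 24579 kPa
V − nb = 0.561 − (2.65)(0.0422) = 0.44917 dm³
T = (24579)(0.44917)/((2.65)(8.314)) = 501.1 K

T ≈ 501.1 K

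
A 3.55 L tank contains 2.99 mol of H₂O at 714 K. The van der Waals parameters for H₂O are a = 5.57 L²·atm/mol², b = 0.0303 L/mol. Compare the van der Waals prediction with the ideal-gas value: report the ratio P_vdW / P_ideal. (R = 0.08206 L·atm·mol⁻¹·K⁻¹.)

P_vdW / P_ideal ≈ 0.9461

Ideal: P_ideal = nRT/V = (2.99)(0.08206)(714)/3.55 = 49.3483 atm
vdW: P = nRT/(V − nb) − a n²/V² = 175.187/3.45940 − 49.7964/12.6025 = 50.6409 − 3.95131 = 46.6896 atm
Ratio = 46.6896/49.3483 = 0.9461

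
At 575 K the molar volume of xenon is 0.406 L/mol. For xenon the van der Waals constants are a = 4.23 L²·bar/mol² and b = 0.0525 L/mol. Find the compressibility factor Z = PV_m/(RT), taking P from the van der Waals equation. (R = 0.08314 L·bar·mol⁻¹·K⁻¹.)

P = RT/(V_m − b) − a/V_m² = (0.08314)(575)/(0.406 − 0.0525) − 4.23/(0.406)²
  = 47.806/0.35350 − 25.662 = 135.24 − 25.662 = 109.58 bar
Z = PV_m/(RT) = (109.58)(0.406)/((0.08314)(575)) = 44.489/47.806 = 0.9306

Z ≈ 0.9306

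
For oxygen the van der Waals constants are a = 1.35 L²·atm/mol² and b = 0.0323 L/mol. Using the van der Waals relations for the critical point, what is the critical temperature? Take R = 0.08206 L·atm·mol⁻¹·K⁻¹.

T_c ≈ 150.9 K

For a van der Waals gas, T_c = 8a/(27Rb).
T_c = 8×1.35/(27×0.08206×0.0323) = 10.800/0.071565 = 150.9 K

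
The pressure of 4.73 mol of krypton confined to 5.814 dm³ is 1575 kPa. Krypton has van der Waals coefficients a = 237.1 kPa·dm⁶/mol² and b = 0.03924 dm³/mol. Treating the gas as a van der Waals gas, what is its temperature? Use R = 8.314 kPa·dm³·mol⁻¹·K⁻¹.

T = (P + a n²/V²)(V − nb)/(nR)
P + a n²/V² = 1575 + (237.1)(4.73)²/(5.814)² = 1731.9 kPa
V − nb = 5.814 − (4.73)(0.03924) = 5.6284 dm³
T = (1731.9)(5.6284)/((4.73)(8.314)) = 247.9 K

T ≈ 247.9 K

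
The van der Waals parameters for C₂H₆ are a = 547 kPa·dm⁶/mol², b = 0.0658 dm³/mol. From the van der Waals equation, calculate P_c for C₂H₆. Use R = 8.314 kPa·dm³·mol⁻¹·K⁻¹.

P_c ≈ 4679 kPa

For a van der Waals gas, P_c = a/(27b²).
P_c = 547/(27×(0.0658)²) = 547/0.11690 = 4679 kPa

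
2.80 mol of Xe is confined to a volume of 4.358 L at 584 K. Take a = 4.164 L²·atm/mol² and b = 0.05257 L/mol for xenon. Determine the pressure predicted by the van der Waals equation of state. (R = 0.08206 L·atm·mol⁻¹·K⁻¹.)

P = nRT/(V − nb) − a n²/V²
nRT/(V − nb) = (2.80)(0.08206)(584)/(4.358 − 2.80×0.05257) = 134.18/4.2108 = 31.866 atm
a n²/V² = (4.164)(2.80)²/(4.358)² = 1.7189 atm
P = 31.866 − 1.7189 = 30.15 atm

P ≈ 30.15 atm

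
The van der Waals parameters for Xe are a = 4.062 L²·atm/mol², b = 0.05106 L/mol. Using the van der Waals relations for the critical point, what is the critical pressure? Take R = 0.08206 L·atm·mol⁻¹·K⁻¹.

For a van der Waals gas, P_c = a/(27b²).
P_c = 4.062/(27×(0.05106)²) = 4.062/0.070392 = 57.71 atm

P_c ≈ 57.71 atm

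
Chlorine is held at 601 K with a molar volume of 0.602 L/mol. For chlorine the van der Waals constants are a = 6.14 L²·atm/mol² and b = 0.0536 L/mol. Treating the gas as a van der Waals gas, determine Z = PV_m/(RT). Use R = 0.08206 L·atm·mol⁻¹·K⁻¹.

P = RT/(V_m − b) − a/V_m² = (0.08206)(601)/(0.602 − 0.0536) − 6.14/(0.602)²
  = 49.318/0.54840 − 16.942 = 89.931 − 16.942 = 72.989 atm
Z = PV_m/(RT) = (72.989)(0.602)/((0.08206)(601)) = 43.939/49.318 = 0.8909

Z ≈ 0.8909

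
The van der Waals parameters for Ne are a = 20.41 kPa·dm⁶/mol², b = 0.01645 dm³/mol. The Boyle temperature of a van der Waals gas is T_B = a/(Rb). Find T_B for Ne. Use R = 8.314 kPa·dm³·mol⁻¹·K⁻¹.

T_B ≈ 149.2 K

For a van der Waals gas the second virial coefficient B₂ = b − a/(RT) vanishes at T_B = a/(Rb).
T_B = 20.41/(8.314×0.01645) = 20.41/0.13677 = 149.2 K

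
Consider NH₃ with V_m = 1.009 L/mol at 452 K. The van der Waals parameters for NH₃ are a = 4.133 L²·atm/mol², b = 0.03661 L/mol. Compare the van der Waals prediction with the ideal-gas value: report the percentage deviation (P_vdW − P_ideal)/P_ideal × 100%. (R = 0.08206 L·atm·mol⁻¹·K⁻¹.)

Ideal: P_ideal = RT/V_m = (0.08206)(452)/1.009 = 36.7603 atm
vdW: P = RT/(V_m − b) − a/V_m² = 37.0911/0.972390 − 4.133/1.01808 = 38.1443 − 4.05960 = 34.0847 atm
% deviation = (34.0847 − 36.7603)/36.7603 × 100% = -7.28%

-7.28 %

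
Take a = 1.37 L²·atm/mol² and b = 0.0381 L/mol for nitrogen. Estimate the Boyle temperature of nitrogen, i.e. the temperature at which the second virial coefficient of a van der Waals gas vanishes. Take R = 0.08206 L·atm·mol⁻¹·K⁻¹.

For a van der Waals gas the second virial coefficient B₂ = b − a/(RT) vanishes at T_B = a/(Rb).
T_B = 1.37/(0.08206×0.0381) = 1.37/0.0031265 = 438.2 K

T_B ≈ 438.2 K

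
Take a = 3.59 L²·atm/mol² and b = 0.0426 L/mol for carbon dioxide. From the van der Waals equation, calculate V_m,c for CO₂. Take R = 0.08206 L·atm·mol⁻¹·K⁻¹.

V_m,c ≈ 0.1278 L/mol

For a van der Waals gas, V_m,c = 3b.
V_m,c = 3×0.0426 = 0.1278 L/mol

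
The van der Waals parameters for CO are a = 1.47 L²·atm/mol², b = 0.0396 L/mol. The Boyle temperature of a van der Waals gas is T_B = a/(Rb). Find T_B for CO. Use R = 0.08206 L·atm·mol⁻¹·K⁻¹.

For a van der Waals gas the second virial coefficient B₂ = b − a/(RT) vanishes at T_B = a/(Rb).
T_B = 1.47/(0.08206×0.0396) = 1.47/0.0032496 = 452.4 K

T_B ≈ 452.4 K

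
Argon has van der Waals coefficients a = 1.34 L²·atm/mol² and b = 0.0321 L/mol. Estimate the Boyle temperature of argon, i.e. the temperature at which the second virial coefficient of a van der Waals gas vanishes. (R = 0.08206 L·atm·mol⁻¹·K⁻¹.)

For a van der Waals gas the second virial coefficient B₂ = b − a/(RT) vanishes at T_B = a/(Rb).
T_B = 1.34/(0.08206×0.0321) = 1.34/0.0026341 = 508.7 K

T_B ≈ 508.7 K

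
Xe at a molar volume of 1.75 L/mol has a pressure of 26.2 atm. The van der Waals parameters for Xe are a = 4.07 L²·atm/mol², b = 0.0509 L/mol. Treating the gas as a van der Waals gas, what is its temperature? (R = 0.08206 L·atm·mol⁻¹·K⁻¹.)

T ≈ 570.0 K

T = (P + a/V_m²)(V_m − b)/R
P + a/V_m² = 26.2 + 4.07/(1.75)² = 27.529 atm
V_m − b = 1.75 − 0.0509 = 1.6991 L/mol
T = (27.529)(1.6991)/0.08206 = 570.0 K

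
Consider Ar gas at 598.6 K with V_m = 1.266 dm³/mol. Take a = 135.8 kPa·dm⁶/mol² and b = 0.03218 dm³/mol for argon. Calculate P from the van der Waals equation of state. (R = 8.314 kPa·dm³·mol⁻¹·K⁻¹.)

P ≈ 3949 kPa

P = RT/(V_m − b) − a/V_m²
RT/(V_m − b) = (8.314)(598.6)/(1.266 − 0.03218) = 4976.8/1.2338 = 4033.7 kPa
a/V_m² = 135.8/(1.266)² = 84.729 kPa
P = 4033.7 − 84.729 = 3949 kPa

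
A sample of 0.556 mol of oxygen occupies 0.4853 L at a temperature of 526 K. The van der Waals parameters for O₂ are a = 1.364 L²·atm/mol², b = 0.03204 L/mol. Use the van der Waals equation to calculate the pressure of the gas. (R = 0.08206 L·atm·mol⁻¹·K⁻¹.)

P = nRT/(V − nb) − a n²/V²
nRT/(V − nb) = (0.556)(0.08206)(526)/(0.4853 − 0.556×0.03204) = 23.999/0.46749 = 51.336 atm
a n²/V² = (1.364)(0.556)²/(0.4853)² = 1.7904 atm
P = 51.336 − 1.7904 = 49.55 atm

P ≈ 49.55 atm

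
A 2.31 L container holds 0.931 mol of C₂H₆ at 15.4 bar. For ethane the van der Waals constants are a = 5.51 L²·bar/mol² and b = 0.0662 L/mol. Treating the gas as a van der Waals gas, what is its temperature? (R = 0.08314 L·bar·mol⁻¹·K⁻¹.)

T ≈ 473.3 K

T = (P + a n²/V²)(V − nb)/(nR)
P + a n²/V² = 15.4 + (5.51)(0.931)²/(2.31)² = 16.295 bar
V − nb = 2.31 − (0.931)(0.0662) = 2.2484 L
T = (16.295)(2.2484)/((0.931)(0.08314)) = 473.3 K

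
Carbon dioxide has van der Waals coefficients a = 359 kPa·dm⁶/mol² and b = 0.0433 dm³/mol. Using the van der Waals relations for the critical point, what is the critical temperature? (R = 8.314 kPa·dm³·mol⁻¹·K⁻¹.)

For a van der Waals gas, T_c = 8a/(27Rb).
T_c = 8×359/(27×8.314×0.0433) = 2872.0/9.7199 = 295.5 K

T_c ≈ 295.5 K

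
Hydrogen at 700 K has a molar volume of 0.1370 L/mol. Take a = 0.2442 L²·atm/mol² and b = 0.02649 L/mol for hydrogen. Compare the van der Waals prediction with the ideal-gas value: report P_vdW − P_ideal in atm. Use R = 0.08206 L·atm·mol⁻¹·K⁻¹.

Ideal: P_ideal = RT/V_m = (0.08206)(700)/0.1370 = 419.285 atm
vdW: P = RT/(V_m − b) − a/V_m² = 57.4420/0.110510 − 0.2442/0.0187690 = 519.790 − 13.0108 = 506.779 atm
ΔP = 506.779 − 419.285 = 87.49 atm

ΔP ≈ 87.49 atm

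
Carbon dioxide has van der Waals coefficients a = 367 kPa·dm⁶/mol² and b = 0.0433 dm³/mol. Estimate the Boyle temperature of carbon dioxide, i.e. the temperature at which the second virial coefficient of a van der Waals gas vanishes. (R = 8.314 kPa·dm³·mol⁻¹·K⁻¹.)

For a van der Waals gas the second virial coefficient B₂ = b − a/(RT) vanishes at T_B = a/(Rb).
T_B = 367/(8.314×0.0433) = 367/0.36000 = 1019 K

T_B ≈ 1019 K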